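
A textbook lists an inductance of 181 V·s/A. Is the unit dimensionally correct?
Yes

inductance has SI base units: kg * m^2 / (A^2 * s^2)
V·s/A reduces to the same SI base units, so it is a valid unit for inductance.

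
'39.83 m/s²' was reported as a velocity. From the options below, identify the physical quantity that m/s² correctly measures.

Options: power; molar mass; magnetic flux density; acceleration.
acceleration

velocity should have units dimensionally equivalent to m / s (e.g. m/s).
The given unit 'm/s²' reduces to m / s^2. Of the listed options, that is the dimensionality of acceleration.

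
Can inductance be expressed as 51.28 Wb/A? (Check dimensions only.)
Yes

inductance has SI base units: kg * m^2 / (A^2 * s^2)
Wb/A reduces to the same SI base units, so it is a valid unit for inductance.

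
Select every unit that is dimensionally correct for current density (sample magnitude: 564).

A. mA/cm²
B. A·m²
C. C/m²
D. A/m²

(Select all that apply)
A, D

current density has SI base units: A / m^2

Checking each option against A / m^2:
  A. mA/cm²: ✓ matches
  B. A·m²: ✗ does not match
  C. C/m²: ✗ does not match
  D. A/m²: ✓ matches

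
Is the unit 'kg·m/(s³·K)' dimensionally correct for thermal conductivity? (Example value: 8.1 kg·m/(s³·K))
Yes

thermal conductivity has SI base units: kg * m / (s^3 * K)
kg·m/(s³·K) reduces to the same SI base units, so it is a valid unit for thermal conductivity.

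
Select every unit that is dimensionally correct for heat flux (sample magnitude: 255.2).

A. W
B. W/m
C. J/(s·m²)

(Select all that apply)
C

heat flux has SI base units: kg / s^3

Checking each option against kg / s^3:
  A. W: ✗ does not match
  B. W/m: ✗ does not match
  C. J/(s·m²): ✓ matches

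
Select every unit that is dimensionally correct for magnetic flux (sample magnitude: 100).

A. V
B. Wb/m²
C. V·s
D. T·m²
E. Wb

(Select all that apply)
C, D, E

magnetic flux has SI base units: kg * m^2 / (A * s^2)

Checking each option against kg * m^2 / (A * s^2):
  A. V: ✗ does not match
  B. Wb/m²: ✗ does not match
  C. V·s: ✓ matches
  D. T·m²: ✓ matches
  E. Wb: ✓ matches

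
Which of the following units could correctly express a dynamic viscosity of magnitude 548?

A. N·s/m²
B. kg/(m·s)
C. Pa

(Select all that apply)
A, B

dynamic viscosity has SI base units: kg / (m * s)

Checking each option against kg / (m * s):
  A. N·s/m²: ✓ matches
  B. kg/(m·s): ✓ matches
  C. Pa: ✗ does not match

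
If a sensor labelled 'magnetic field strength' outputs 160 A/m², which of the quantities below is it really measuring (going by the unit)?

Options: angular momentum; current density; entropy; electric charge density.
current density

magnetic field strength should have units dimensionally equivalent to A / m (e.g. A/m).
The given unit 'A/m²' reduces to A / m^2. Of the listed options, that is the dimensionality of current density.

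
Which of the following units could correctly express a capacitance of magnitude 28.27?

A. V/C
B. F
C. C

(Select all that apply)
B

capacitance has SI base units: A^2 * s^4 / (kg * m^2)

Checking each option against A^2 * s^4 / (kg * m^2):
  A. V/C: ✗ does not match
  B. F: ✓ matches
  C. C: ✗ does not match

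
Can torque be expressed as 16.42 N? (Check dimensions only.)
No

torque has SI base units: kg * m^2 / s^2
N does NOT reduce to kg * m^2 / s^2; a valid unit for torque would be e.g. N·m.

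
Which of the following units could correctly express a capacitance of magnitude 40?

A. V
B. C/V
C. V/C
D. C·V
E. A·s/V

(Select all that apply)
B, E

capacitance has SI base units: A^2 * s^4 / (kg * m^2)

Checking each option against A^2 * s^4 / (kg * m^2):
  A. V: ✗ does not match
  B. C/V: ✓ matches
  C. V/C: ✗ does not match
  D. C·V: ✗ does not match
  E. A·s/V: ✓ matches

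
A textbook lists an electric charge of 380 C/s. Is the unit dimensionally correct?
No

electric charge has SI base units: A * s
C/s does NOT reduce to A * s; a valid unit for electric charge would be e.g. C.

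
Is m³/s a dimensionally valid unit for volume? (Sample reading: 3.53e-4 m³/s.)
No

volume has SI base units: m^3
m³/s does NOT reduce to m^3; a valid unit for volume would be e.g. m³.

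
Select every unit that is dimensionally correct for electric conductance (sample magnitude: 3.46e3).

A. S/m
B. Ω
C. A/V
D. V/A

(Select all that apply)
C

electric conductance has SI base units: A^2 * s^3 / (kg * m^2)

Checking each option against A^2 * s^3 / (kg * m^2):
  A. S/m: ✗ does not match
  B. Ω: ✗ does not match
  C. A/V: ✓ matches
  D. V/A: ✗ does not match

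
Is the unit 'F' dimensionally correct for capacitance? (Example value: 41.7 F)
Yes

capacitance has SI base units: A^2 * s^4 / (kg * m^2)
F reduces to the same SI base units, so it is a valid unit for capacitance.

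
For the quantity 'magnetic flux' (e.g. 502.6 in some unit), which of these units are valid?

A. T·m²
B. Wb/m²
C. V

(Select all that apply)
A

magnetic flux has SI base units: kg * m^2 / (A * s^2)

Checking each option against kg * m^2 / (A * s^2):
  A. T·m²: ✓ matches
  B. Wb/m²: ✗ does not match
  C. V: ✗ does not match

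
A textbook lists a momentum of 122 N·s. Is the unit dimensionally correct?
Yes

momentum has SI base units: kg * m / s
N·s reduces to the same SI base units, so it is a valid unit for momentum.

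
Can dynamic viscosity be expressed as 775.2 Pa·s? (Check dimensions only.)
Yes

dynamic viscosity has SI base units: kg / (m * s)
Pa·s reduces to the same SI base units, so it is a valid unit for dynamic viscosity.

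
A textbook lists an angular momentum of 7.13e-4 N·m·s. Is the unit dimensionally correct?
Yes

angular momentum has SI base units: kg * m^2 / s
N·m·s reduces to the same SI base units, so it is a valid unit for angular momentum.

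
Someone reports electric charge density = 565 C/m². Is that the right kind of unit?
No

electric charge density has SI base units: A * s / m^3
C/m² does NOT reduce to A * s / m^3; a valid unit for electric charge density would be e.g. C/m³.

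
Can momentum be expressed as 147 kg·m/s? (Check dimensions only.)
Yes

momentum has SI base units: kg * m / s
kg·m/s reduces to the same SI base units, so it is a valid unit for momentum.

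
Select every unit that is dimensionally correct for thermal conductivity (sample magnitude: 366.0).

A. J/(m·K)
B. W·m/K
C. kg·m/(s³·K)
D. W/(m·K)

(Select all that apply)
C, D

thermal conductivity has SI base units: kg * m / (s^3 * K)

Checking each option against kg * m / (s^3 * K):
  A. J/(m·K): ✗ does not match
  B. W·m/K: ✗ does not match
  C. kg·m/(s³·K): ✓ matches
  D. W/(m·K): ✓ matches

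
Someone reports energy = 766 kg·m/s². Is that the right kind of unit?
No

energy has SI base units: kg * m^2 / s^2
kg·m/s² does NOT reduce to kg * m^2 / s^2; a valid unit for energy would be e.g. J.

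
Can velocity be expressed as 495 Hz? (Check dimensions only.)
No

velocity has SI base units: m / s
Hz does NOT reduce to m / s; a valid unit for velocity would be e.g. m/s.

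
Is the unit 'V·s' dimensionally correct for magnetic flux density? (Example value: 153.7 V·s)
No

magnetic flux density has SI base units: kg / (A * s^2)
V·s does NOT reduce to kg / (A * s^2); a valid unit for magnetic flux density would be e.g. T.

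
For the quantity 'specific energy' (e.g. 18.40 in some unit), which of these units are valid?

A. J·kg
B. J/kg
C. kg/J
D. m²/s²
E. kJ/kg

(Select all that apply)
B, D, E

specific energy has SI base units: m^2 / s^2

Checking each option against m^2 / s^2:
  A. J·kg: ✗ does not match
  B. J/kg: ✓ matches
  C. kg/J: ✗ does not match
  D. m²/s²: ✓ matches
  E. kJ/kg: ✓ matches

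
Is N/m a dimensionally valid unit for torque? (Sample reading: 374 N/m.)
No

torque has SI base units: kg * m^2 / s^2
N/m does NOT reduce to kg * m^2 / s^2; a valid unit for torque would be e.g. N·m.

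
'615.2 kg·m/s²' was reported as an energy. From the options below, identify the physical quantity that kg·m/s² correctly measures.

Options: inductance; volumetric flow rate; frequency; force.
force

energy should have units dimensionally equivalent to kg * m^2 / s^2 (e.g. J).
The given unit 'kg·m/s²' reduces to kg * m / s^2. Of the listed options, that is the dimensionality of force.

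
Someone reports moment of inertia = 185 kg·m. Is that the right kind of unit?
No

moment of inertia has SI base units: kg * m^2
kg·m does NOT reduce to kg * m^2; a valid unit for moment of inertia would be e.g. kg·m².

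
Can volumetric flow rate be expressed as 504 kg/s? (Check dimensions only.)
No

volumetric flow rate has SI base units: m^3 / s
kg/s does NOT reduce to m^3 / s; a valid unit for volumetric flow rate would be e.g. m³/s.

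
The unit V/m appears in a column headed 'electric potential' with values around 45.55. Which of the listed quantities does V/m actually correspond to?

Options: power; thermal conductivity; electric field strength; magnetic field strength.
electric field strength

electric potential should have units dimensionally equivalent to kg * m^2 / (A * s^3) (e.g. V).
The given unit 'V/m' reduces to kg * m / (A * s^3). Of the listed options, that is the dimensionality of electric field strength.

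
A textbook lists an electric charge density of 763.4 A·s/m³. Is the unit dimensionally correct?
Yes

electric charge density has SI base units: A * s / m^3
A·s/m³ reduces to the same SI base units, so it is a valid unit for electric charge density.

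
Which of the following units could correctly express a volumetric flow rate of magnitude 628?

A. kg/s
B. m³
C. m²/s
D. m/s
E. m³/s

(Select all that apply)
E

volumetric flow rate has SI base units: m^3 / s

Checking each option against m^3 / s:
  A. kg/s: ✗ does not match
  B. m³: ✗ does not match
  C. m²/s: ✗ does not match
  D. m/s: ✗ does not match
  E. m³/s: ✓ matches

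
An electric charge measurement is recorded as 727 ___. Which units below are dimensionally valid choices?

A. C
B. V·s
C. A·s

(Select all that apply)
A, C

electric charge has SI base units: A * s

Checking each option against A * s:
  A. C: ✓ matches
  B. V·s: ✗ does not match
  C. A·s: ✓ matches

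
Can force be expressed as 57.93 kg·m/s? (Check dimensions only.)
No

force has SI base units: kg * m / s^2
kg·m/s does NOT reduce to kg * m / s^2; a valid unit for force would be e.g. N.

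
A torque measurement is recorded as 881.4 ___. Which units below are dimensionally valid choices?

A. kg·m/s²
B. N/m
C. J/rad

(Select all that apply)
C

torque has SI base units: kg * m^2 / s^2

Checking each option against kg * m^2 / s^2:
  A. kg·m/s²: ✗ does not match
  B. N/m: ✗ does not match
  C. J/rad: ✓ matches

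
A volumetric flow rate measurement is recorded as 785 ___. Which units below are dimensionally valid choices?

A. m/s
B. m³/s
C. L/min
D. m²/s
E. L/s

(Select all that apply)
B, C, E

volumetric flow rate has SI base units: m^3 / s

Checking each option against m^3 / s:
  A. m/s: ✗ does not match
  B. m³/s: ✓ matches
  C. L/min: ✓ matches
  D. m²/s: ✗ does not match
  E. L/s: ✓ matches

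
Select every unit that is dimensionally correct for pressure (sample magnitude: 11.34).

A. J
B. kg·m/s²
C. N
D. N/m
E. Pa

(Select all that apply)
E

pressure has SI base units: kg / (m * s^2)

Checking each option against kg / (m * s^2):
  A. J: ✗ does not match
  B. kg·m/s²: ✗ does not match
  C. N: ✗ does not match
  D. N/m: ✗ does not match
  E. Pa: ✓ matches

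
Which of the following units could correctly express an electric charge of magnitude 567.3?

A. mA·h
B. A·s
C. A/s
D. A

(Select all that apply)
A, B

electric charge has SI base units: A * s

Checking each option against A * s:
  A. mA·h: ✓ matches
  B. A·s: ✓ matches
  C. A/s: ✗ does not match
  D. A: ✗ does not match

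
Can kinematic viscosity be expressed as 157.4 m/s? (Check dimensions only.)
No

kinematic viscosity has SI base units: m^2 / s
m/s does NOT reduce to m^2 / s; a valid unit for kinematic viscosity would be e.g. m²/s.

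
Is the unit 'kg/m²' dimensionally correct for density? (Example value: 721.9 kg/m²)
No

density has SI base units: kg / m^3
kg/m² does NOT reduce to kg / m^3; a valid unit for density would be e.g. kg/m³.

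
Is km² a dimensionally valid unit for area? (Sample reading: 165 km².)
Yes

area has SI base units: m^2
km² reduces to the same SI base units, so it is a valid unit for area.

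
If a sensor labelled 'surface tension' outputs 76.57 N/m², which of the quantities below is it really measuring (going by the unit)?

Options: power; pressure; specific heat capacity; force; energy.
pressure

surface tension should have units dimensionally equivalent to kg / s^2 (e.g. N/m).
The given unit 'N/m²' reduces to kg / (m * s^2). Of the listed options, that is the dimensionality of pressure.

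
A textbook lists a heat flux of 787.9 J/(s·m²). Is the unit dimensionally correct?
Yes

heat flux has SI base units: kg / s^3
J/(s·m²) reduces to the same SI base units, so it is a valid unit for heat flux.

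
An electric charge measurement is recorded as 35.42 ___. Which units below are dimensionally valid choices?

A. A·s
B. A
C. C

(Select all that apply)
A, C

electric charge has SI base units: A * s

Checking each option against A * s:
  A. A·s: ✓ matches
  B. A: ✗ does not match
  C. C: ✓ matches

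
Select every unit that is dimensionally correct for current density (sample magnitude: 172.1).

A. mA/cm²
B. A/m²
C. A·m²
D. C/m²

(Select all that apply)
A, B

current density has SI base units: A / m^2

Checking each option against A / m^2:
  A. mA/cm²: ✓ matches
  B. A/m²: ✓ matches
  C. A·m²: ✗ does not match
  D. C/m²: ✗ does not match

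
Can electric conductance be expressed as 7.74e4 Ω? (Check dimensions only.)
No

electric conductance has SI base units: A^2 * s^3 / (kg * m^2)
Ω does NOT reduce to A^2 * s^3 / (kg * m^2); a valid unit for electric conductance would be e.g. S.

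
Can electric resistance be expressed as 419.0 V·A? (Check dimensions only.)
No

electric resistance has SI base units: kg * m^2 / (A^2 * s^3)
V·A does NOT reduce to kg * m^2 / (A^2 * s^3); a valid unit for electric resistance would be e.g. Ω.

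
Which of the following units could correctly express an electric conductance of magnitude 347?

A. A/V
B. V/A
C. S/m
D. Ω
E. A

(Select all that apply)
A

electric conductance has SI base units: A^2 * s^3 / (kg * m^2)

Checking each option against A^2 * s^3 / (kg * m^2):
  A. A/V: ✓ matches
  B. V/A: ✗ does not match
  C. S/m: ✗ does not match
  D. Ω: ✗ does not match
  E. A: ✗ does not match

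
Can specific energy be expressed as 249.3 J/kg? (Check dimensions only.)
Yes

specific energy has SI base units: m^2 / s^2
J/kg reduces to the same SI base units, so it is a valid unit for specific energy.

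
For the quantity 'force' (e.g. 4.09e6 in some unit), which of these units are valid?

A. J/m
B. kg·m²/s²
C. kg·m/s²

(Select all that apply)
A, C

force has SI base units: kg * m / s^2

Checking each option against kg * m / s^2:
  A. J/m: ✓ matches
  B. kg·m²/s²: ✗ does not match
  C. kg·m/s²: ✓ matches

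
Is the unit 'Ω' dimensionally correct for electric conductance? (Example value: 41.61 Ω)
No

electric conductance has SI base units: A^2 * s^3 / (kg * m^2)
Ω does NOT reduce to A^2 * s^3 / (kg * m^2); a valid unit for electric conductance would be e.g. S.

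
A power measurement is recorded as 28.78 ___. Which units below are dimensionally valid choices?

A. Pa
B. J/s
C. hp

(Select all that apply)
B, C

power has SI base units: kg * m^2 / s^3

Checking each option against kg * m^2 / s^3:
  A. Pa: ✗ does not match
  B. J/s: ✓ matches
  C. hp: ✓ matches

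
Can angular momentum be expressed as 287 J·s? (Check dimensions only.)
Yes

angular momentum has SI base units: kg * m^2 / s
J·s reduces to the same SI base units, so it is a valid unit for angular momentum.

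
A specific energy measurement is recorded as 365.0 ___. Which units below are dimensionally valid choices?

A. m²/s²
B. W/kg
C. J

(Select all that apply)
A

specific energy has SI base units: m^2 / s^2

Checking each option against m^2 / s^2:
  A. m²/s²: ✓ matches
  B. W/kg: ✗ does not match
  C. J: ✗ does not match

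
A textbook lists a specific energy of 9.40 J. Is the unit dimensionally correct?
No

specific energy has SI base units: m^2 / s^2
J does NOT reduce to m^2 / s^2; a valid unit for specific energy would be e.g. J/kg.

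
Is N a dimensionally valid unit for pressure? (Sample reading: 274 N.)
No

pressure has SI base units: kg / (m * s^2)
N does NOT reduce to kg / (m * s^2); a valid unit for pressure would be e.g. Pa.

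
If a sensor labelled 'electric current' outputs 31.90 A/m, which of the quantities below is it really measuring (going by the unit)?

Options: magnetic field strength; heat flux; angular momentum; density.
magnetic field strength

electric current should have units dimensionally equivalent to A (e.g. A).
The given unit 'A/m' reduces to A / m. Of the listed options, that is the dimensionality of magnetic field strength.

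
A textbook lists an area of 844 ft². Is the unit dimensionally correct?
Yes

area has SI base units: m^2
ft² reduces to the same SI base units, so it is a valid unit for area.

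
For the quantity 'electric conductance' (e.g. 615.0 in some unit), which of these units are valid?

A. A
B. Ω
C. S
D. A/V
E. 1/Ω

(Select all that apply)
C, D, E

electric conductance has SI base units: A^2 * s^3 / (kg * m^2)

Checking each option against A^2 * s^3 / (kg * m^2):
  A. A: ✗ does not match
  B. Ω: ✗ does not match
  C. S: ✓ matches
  D. A/V: ✓ matches
  E. 1/Ω: ✓ matches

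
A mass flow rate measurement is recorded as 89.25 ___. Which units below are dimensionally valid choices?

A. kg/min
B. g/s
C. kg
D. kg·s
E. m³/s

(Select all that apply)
A, B

mass flow rate has SI base units: kg / s

Checking each option against kg / s:
  A. kg/min: ✓ matches
  B. g/s: ✓ matches
  C. kg: ✗ does not match
  D. kg·s: ✗ does not match
  E. m³/s: ✗ does not match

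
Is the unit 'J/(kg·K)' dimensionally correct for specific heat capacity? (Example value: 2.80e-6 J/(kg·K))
Yes

specific heat capacity has SI base units: m^2 / (s^2 * K)
J/(kg·K) reduces to the same SI base units, so it is a valid unit for specific heat capacity.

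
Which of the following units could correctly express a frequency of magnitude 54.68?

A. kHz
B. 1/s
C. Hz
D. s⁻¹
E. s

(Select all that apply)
A, B, C, D

frequency has SI base units: 1 / s

Checking each option against 1 / s:
  A. kHz: ✓ matches
  B. 1/s: ✓ matches
  C. Hz: ✓ matches
  D. s⁻¹: ✓ matches
  E. s: ✗ does not match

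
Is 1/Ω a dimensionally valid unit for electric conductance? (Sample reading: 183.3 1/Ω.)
Yes

electric conductance has SI base units: A^2 * s^3 / (kg * m^2)
1/Ω reduces to the same SI base units, so it is a valid unit for electric conductance.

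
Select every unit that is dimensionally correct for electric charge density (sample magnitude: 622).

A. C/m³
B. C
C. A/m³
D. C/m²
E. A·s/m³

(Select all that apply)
A, E

electric charge density has SI base units: A * s / m^3

Checking each option against A * s / m^3:
  A. C/m³: ✓ matches
  B. C: ✗ does not match
  C. A/m³: ✗ does not match
  D. C/m²: ✗ does not match
  E. A·s/m³: ✓ matches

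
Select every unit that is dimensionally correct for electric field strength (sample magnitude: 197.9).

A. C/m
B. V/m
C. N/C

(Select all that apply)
B, C

electric field strength has SI base units: kg * m / (A * s^3)

Checking each option against kg * m / (A * s^3):
  A. C/m: ✗ does not match
  B. V/m: ✓ matches
  C. N/C: ✓ matches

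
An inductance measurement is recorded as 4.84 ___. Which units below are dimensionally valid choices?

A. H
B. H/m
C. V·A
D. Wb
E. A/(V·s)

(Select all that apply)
A

inductance has SI base units: kg * m^2 / (A^2 * s^2)

Checking each option against kg * m^2 / (A^2 * s^2):
  A. H: ✓ matches
  B. H/m: ✗ does not match
  C. V·A: ✗ does not match
  D. Wb: ✗ does not match
  E. A/(V·s): ✗ does not match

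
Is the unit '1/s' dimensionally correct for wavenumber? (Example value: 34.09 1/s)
No

wavenumber has SI base units: 1 / m
1/s does NOT reduce to 1 / m; a valid unit for wavenumber would be e.g. 1/m.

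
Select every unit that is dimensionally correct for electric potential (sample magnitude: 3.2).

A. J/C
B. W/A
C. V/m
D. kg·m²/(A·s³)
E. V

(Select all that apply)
A, B, D, E

electric potential has SI base units: kg * m^2 / (A * s^3)

Checking each option against kg * m^2 / (A * s^3):
  A. J/C: ✓ matches
  B. W/A: ✓ matches
  C. V/m: ✗ does not match
  D. kg·m²/(A·s³): ✓ matches
  E. V: ✓ matches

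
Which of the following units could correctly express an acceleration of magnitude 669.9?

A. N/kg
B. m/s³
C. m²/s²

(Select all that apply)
A

acceleration has SI base units: m / s^2

Checking each option against m / s^2:
  A. N/kg: ✓ matches
  B. m/s³: ✗ does not match
  C. m²/s²: ✗ does not match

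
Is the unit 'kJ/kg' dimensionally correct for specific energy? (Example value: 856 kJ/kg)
Yes

specific energy has SI base units: m^2 / s^2
kJ/kg reduces to the same SI base units, so it is a valid unit for specific energy.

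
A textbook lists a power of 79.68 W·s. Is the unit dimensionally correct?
No

power has SI base units: kg * m^2 / s^3
W·s does NOT reduce to kg * m^2 / s^3; a valid unit for power would be e.g. W.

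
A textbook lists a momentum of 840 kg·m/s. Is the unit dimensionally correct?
Yes

momentum has SI base units: kg * m / s
kg·m/s reduces to the same SI base units, so it is a valid unit for momentum.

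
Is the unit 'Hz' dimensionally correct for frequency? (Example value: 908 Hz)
Yes

frequency has SI base units: 1 / s
Hz reduces to the same SI base units, so it is a valid unit for frequency.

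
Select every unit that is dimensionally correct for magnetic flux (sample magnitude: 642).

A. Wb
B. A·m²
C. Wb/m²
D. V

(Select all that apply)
A

magnetic flux has SI base units: kg * m^2 / (A * s^2)

Checking each option against kg * m^2 / (A * s^2):
  A. Wb: ✓ matches
  B. A·m²: ✗ does not match
  C. Wb/m²: ✗ does not match
  D. V: ✗ does not match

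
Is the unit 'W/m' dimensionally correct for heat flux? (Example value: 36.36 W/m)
No

heat flux has SI base units: kg / s^3
W/m does NOT reduce to kg / s^3; a valid unit for heat flux would be e.g. W/m².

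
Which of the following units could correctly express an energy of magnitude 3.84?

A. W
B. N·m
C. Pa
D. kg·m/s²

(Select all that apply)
B

energy has SI base units: kg * m^2 / s^2

Checking each option against kg * m^2 / s^2:
  A. W: ✗ does not match
  B. N·m: ✓ matches
  C. Pa: ✗ does not match
  D. kg·m/s²: ✗ does not match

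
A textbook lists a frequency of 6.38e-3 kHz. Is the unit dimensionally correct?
Yes

frequency has SI base units: 1 / s
kHz reduces to the same SI base units, so it is a valid unit for frequency.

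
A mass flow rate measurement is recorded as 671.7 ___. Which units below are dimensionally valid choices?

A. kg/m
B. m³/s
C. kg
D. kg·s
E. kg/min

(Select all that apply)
E

mass flow rate has SI base units: kg / s

Checking each option against kg / s:
  A. kg/m: ✗ does not match
  B. m³/s: ✗ does not match
  C. kg: ✗ does not match
  D. kg·s: ✗ does not match
  E. kg/min: ✓ matches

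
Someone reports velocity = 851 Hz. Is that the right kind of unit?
No

velocity has SI base units: m / s
Hz does NOT reduce to m / s; a valid unit for velocity would be e.g. m/s.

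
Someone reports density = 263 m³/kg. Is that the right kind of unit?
No

density has SI base units: kg / m^3
m³/kg does NOT reduce to kg / m^3; a valid unit for density would be e.g. kg/m³.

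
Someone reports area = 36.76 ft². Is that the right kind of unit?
Yes

area has SI base units: m^2
ft² reduces to the same SI base units, so it is a valid unit for area.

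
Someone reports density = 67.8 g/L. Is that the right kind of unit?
Yes

density has SI base units: kg / m^3
g/L reduces to the same SI base units, so it is a valid unit for density.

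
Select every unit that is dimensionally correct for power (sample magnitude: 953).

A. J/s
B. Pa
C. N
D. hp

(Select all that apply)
A, D

power has SI base units: kg * m^2 / s^3

Checking each option against kg * m^2 / s^3:
  A. J/s: ✓ matches
  B. Pa: ✗ does not match
  C. N: ✗ does not match
  D. hp: ✓ matches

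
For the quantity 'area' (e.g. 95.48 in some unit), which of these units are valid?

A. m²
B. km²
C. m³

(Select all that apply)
A, B

area has SI base units: m^2

Checking each option against m^2:
  A. m²: ✓ matches
  B. km²: ✓ matches
  C. m³: ✗ does not match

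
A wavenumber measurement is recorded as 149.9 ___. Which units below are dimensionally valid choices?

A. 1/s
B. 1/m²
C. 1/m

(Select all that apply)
C

wavenumber has SI base units: 1 / m

Checking each option against 1 / m:
  A. 1/s: ✗ does not match
  B. 1/m²: ✗ does not match
  C. 1/m: ✓ matches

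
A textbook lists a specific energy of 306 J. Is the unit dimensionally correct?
No

specific energy has SI base units: m^2 / s^2
J does NOT reduce to m^2 / s^2; a valid unit for specific energy would be e.g. J/kg.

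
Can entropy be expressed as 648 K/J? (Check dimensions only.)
No

entropy has SI base units: kg * m^2 / (s^2 * K)
K/J does NOT reduce to kg * m^2 / (s^2 * K); a valid unit for entropy would be e.g. J/K.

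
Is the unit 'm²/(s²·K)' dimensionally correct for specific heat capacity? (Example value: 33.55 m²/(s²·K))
Yes

specific heat capacity has SI base units: m^2 / (s^2 * K)
m²/(s²·K) reduces to the same SI base units, so it is a valid unit for specific heat capacity.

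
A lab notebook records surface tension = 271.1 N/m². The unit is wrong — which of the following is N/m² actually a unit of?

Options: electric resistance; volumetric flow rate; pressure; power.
pressure

surface tension should have units dimensionally equivalent to kg / s^2 (e.g. N/m).
The given unit 'N/m²' reduces to kg / (m * s^2). Of the listed options, that is the dimensionality of pressure.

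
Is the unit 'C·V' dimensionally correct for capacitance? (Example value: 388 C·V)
No

capacitance has SI base units: A^2 * s^4 / (kg * m^2)
C·V does NOT reduce to A^2 * s^4 / (kg * m^2); a valid unit for capacitance would be e.g. F.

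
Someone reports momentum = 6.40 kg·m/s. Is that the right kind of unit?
Yes

momentum has SI base units: kg * m / s
kg·m/s reduces to the same SI base units, so it is a valid unit for momentum.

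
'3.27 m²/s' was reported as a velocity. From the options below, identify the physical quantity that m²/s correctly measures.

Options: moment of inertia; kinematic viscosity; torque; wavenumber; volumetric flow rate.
kinematic viscosity

velocity should have units dimensionally equivalent to m / s (e.g. m/s).
The given unit 'm²/s' reduces to m^2 / s. Of the listed options, that is the dimensionality of kinematic viscosity.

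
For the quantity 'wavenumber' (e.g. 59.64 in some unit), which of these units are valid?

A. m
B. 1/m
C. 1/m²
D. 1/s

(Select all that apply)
B

wavenumber has SI base units: 1 / m

Checking each option against 1 / m:
  A. m: ✗ does not match
  B. 1/m: ✓ matches
  C. 1/m²: ✗ does not match
  D. 1/s: ✗ does not match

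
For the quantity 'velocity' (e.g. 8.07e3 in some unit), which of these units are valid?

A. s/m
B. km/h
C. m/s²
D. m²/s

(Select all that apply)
B

velocity has SI base units: m / s

Checking each option against m / s:
  A. s/m: ✗ does not match
  B. km/h: ✓ matches
  C. m/s²: ✗ does not match
  D. m²/s: ✗ does not match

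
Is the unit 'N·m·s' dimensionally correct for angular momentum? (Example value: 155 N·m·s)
Yes

angular momentum has SI base units: kg * m^2 / s
N·m·s reduces to the same SI base units, so it is a valid unit for angular momentum.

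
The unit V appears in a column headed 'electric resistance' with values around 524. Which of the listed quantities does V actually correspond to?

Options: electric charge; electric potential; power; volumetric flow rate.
electric potential

electric resistance should have units dimensionally equivalent to kg * m^2 / (A^2 * s^3) (e.g. Ω).
The given unit 'V' reduces to kg * m^2 / (A * s^3). Of the listed options, that is the dimensionality of electric potential.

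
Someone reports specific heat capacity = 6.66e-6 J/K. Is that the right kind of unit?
No

specific heat capacity has SI base units: m^2 / (s^2 * K)
J/K does NOT reduce to m^2 / (s^2 * K); a valid unit for specific heat capacity would be e.g. J/(kg·K).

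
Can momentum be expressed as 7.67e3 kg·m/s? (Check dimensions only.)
Yes

momentum has SI base units: kg * m / s
kg·m/s reduces to the same SI base units, so it is a valid unit for momentum.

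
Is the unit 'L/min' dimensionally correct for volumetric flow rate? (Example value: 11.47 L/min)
Yes

volumetric flow rate has SI base units: m^3 / s
L/min reduces to the same SI base units, so it is a valid unit for volumetric flow rate.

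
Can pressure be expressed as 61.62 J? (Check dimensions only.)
No

pressure has SI base units: kg / (m * s^2)
J does NOT reduce to kg / (m * s^2); a valid unit for pressure would be e.g. Pa.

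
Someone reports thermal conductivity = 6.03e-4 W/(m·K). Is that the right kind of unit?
Yes

thermal conductivity has SI base units: kg * m / (s^3 * K)
W/(m·K) reduces to the same SI base units, so it is a valid unit for thermal conductivity.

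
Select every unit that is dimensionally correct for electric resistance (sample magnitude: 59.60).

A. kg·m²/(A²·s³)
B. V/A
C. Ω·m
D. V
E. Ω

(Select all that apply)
A, B, E

electric resistance has SI base units: kg * m^2 / (A^2 * s^3)

Checking each option against kg * m^2 / (A^2 * s^3):
  A. kg·m²/(A²·s³): ✓ matches
  B. V/A: ✓ matches
  C. Ω·m: ✗ does not match
  D. V: ✗ does not match
  E. Ω: ✓ matches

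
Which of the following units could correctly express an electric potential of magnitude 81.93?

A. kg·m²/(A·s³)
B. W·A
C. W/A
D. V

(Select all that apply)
A, C, D

electric potential has SI base units: kg * m^2 / (A * s^3)

Checking each option against kg * m^2 / (A * s^3):
  A. kg·m²/(A·s³): ✓ matches
  B. W·A: ✗ does not match
  C. W/A: ✓ matches
  D. V: ✓ matches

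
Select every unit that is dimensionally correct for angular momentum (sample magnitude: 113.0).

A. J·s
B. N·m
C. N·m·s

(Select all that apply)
A, C

angular momentum has SI base units: kg * m^2 / s

Checking each option against kg * m^2 / s:
  A. J·s: ✓ matches
  B. N·m: ✗ does not match
  C. N·m·s: ✓ matches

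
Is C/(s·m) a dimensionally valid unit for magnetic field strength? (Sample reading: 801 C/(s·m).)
Yes

magnetic field strength has SI base units: A / m
C/(s·m) reduces to the same SI base units, so it is a valid unit for magnetic field strength.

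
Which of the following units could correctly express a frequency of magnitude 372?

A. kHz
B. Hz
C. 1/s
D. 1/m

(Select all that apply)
A, B, C

frequency has SI base units: 1 / s

Checking each option against 1 / s:
  A. kHz: ✓ matches
  B. Hz: ✓ matches
  C. 1/s: ✓ matches
  D. 1/m: ✗ does not match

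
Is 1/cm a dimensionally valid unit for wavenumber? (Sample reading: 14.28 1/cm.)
Yes

wavenumber has SI base units: 1 / m
1/cm reduces to the same SI base units, so it is a valid unit for wavenumber.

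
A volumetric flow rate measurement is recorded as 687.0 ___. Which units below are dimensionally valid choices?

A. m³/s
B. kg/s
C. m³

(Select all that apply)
A

volumetric flow rate has SI base units: m^3 / s

Checking each option against m^3 / s:
  A. m³/s: ✓ matches
  B. kg/s: ✗ does not match
  C. m³: ✗ does not match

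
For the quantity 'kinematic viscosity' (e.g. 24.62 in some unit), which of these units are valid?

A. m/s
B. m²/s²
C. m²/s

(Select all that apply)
C

kinematic viscosity has SI base units: m^2 / s

Checking each option against m^2 / s:
  A. m/s: ✗ does not match
  B. m²/s²: ✗ does not match
  C. m²/s: ✓ matches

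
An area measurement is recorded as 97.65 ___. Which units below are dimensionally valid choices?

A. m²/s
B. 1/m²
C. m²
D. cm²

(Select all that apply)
C, D

area has SI base units: m^2

Checking each option against m^2:
  A. m²/s: ✗ does not match
  B. 1/m²: ✗ does not match
  C. m²: ✓ matches
  D. cm²: ✓ matches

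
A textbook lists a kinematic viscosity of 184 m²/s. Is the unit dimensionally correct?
Yes

kinematic viscosity has SI base units: m^2 / s
m²/s reduces to the same SI base units, so it is a valid unit for kinematic viscosity.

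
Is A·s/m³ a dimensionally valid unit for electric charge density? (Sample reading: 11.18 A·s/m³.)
Yes

electric charge density has SI base units: A * s / m^3
A·s/m³ reduces to the same SI base units, so it is a valid unit for electric charge density.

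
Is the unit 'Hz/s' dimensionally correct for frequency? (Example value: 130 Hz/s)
No

frequency has SI base units: 1 / s
Hz/s does NOT reduce to 1 / s; a valid unit for frequency would be e.g. Hz.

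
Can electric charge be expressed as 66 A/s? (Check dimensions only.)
No

electric charge has SI base units: A * s
A/s does NOT reduce to A * s; a valid unit for electric charge would be e.g. C.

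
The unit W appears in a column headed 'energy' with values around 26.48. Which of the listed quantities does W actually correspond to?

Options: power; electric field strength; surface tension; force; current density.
power

energy should have units dimensionally equivalent to kg * m^2 / s^2 (e.g. J).
The given unit 'W' reduces to kg * m^2 / s^3. Of the listed options, that is the dimensionality of power.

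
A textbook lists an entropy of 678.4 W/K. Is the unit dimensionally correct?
No

entropy has SI base units: kg * m^2 / (s^2 * K)
W/K does NOT reduce to kg * m^2 / (s^2 * K); a valid unit for entropy would be e.g. J/K.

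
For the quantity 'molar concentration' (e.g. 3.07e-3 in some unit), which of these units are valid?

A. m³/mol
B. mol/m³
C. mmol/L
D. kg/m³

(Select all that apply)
B, C

molar concentration has SI base units: mol / m^3

Checking each option against mol / m^3:
  A. m³/mol: ✗ does not match
  B. mol/m³: ✓ matches
  C. mmol/L: ✓ matches
  D. kg/m³: ✗ does not match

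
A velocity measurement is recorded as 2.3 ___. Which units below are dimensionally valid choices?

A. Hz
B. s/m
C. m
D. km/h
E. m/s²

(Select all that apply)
D

velocity has SI base units: m / s

Checking each option against m / s:
  A. Hz: ✗ does not match
  B. s/m: ✗ does not match
  C. m: ✗ does not match
  D. km/h: ✓ matches
  E. m/s²: ✗ does not match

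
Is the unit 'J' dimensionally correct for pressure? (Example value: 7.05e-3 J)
No

pressure has SI base units: kg / (m * s^2)
J does NOT reduce to kg / (m * s^2); a valid unit for pressure would be e.g. Pa.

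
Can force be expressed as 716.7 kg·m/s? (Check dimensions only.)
No

force has SI base units: kg * m / s^2
kg·m/s does NOT reduce to kg * m / s^2; a valid unit for force would be e.g. N.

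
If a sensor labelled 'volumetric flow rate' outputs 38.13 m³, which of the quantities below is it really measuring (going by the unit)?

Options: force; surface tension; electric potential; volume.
volume

volumetric flow rate should have units dimensionally equivalent to m^3 / s (e.g. m³/s).
The given unit 'm³' reduces to m^3. Of the listed options, that is the dimensionality of volume.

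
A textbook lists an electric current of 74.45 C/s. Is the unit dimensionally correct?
Yes

electric current has SI base units: A
C/s reduces to the same SI base units, so it is a valid unit for electric current.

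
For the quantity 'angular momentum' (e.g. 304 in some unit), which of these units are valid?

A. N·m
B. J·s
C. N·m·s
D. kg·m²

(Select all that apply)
B, C

angular momentum has SI base units: kg * m^2 / s

Checking each option against kg * m^2 / s:
  A. N·m: ✗ does not match
  B. J·s: ✓ matches
  C. N·m·s: ✓ matches
  D. kg·m²: ✗ does not match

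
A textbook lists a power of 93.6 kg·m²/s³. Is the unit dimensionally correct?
Yes

power has SI base units: kg * m^2 / s^3
kg·m²/s³ reduces to the same SI base units, so it is a valid unit for power.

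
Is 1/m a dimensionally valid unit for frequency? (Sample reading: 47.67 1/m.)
No

frequency has SI base units: 1 / s
1/m does NOT reduce to 1 / s; a valid unit for frequency would be e.g. Hz.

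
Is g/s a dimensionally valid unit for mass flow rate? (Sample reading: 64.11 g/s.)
Yes

mass flow rate has SI base units: kg / s
g/s reduces to the same SI base units, so it is a valid unit for mass flow rate.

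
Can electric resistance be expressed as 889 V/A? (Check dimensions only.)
Yes

electric resistance has SI base units: kg * m^2 / (A^2 * s^3)
V/A reduces to the same SI base units, so it is a valid unit for electric resistance.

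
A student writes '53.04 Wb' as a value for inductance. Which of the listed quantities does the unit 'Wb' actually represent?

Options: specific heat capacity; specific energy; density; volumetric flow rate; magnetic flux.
magnetic flux

inductance should have units dimensionally equivalent to kg * m^2 / (A^2 * s^2) (e.g. H).
The given unit 'Wb' reduces to kg * m^2 / (A * s^2). Of the listed options, that is the dimensionality of magnetic flux.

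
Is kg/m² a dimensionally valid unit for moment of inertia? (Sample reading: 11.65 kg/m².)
No

moment of inertia has SI base units: kg * m^2
kg/m² does NOT reduce to kg * m^2; a valid unit for moment of inertia would be e.g. kg·m².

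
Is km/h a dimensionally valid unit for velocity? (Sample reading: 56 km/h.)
Yes

velocity has SI base units: m / s
km/h reduces to the same SI base units, so it is a valid unit for velocity.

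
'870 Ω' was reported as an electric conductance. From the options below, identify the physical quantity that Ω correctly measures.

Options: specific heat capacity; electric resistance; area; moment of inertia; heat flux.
electric resistance

electric conductance should have units dimensionally equivalent to A^2 * s^3 / (kg * m^2) (e.g. S).
The given unit 'Ω' reduces to kg * m^2 / (A^2 * s^3). Of the listed options, that is the dimensionality of electric resistance.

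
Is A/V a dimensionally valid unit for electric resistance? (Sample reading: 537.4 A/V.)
No

electric resistance has SI base units: kg * m^2 / (A^2 * s^3)
A/V does NOT reduce to kg * m^2 / (A^2 * s^3); a valid unit for electric resistance would be e.g. Ω.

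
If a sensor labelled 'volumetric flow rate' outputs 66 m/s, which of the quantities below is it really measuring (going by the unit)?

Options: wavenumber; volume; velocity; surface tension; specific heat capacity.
velocity

volumetric flow rate should have units dimensionally equivalent to m^3 / s (e.g. m³/s).
The given unit 'm/s' reduces to m / s. Of the listed options, that is the dimensionality of velocity.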